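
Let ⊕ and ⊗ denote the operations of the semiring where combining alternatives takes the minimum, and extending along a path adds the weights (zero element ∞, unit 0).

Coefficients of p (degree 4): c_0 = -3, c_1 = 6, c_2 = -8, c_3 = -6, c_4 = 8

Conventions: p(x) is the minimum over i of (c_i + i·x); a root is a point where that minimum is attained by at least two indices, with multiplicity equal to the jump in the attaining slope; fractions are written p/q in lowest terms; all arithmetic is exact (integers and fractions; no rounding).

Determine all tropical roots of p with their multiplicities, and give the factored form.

hull edge (i=0, c=-3) to (i=2, c=-8): slope -5/2, span 2
hull edge (i=2, c=-8) to (i=3, c=-6): slope 2, span 1
hull edge (i=3, c=-6) to (i=4, c=8): slope 14, span 1
Factored form: p(x) = 8 ⊗ (x ⊕ (-14)) ⊗ (x ⊕ (-2)) ⊗ (x ⊕ 5/2) ⊗ (x ⊕ 5/2)
Answer: roots = -14 (mult 1), -2 (mult 1), 5/2 (mult 2)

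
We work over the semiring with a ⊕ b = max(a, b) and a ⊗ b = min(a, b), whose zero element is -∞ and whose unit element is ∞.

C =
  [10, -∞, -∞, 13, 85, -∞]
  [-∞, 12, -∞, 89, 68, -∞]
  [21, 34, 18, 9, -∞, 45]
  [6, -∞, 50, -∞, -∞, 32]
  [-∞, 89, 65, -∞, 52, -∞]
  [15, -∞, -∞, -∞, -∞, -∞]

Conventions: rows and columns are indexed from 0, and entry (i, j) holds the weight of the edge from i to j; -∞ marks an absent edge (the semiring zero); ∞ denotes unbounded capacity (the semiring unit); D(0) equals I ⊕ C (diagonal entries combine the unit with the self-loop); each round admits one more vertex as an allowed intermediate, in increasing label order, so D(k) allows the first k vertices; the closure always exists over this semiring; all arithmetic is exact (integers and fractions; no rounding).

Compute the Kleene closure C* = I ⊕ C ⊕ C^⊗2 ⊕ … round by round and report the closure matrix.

D(0):
  [∞, -∞, -∞, 13, 85, -∞]
  [-∞, ∞, -∞, 89, 68, -∞]
  [21, 34, ∞, 9, -∞, 45]
  [6, -∞, 50, ∞, -∞, 32]
  [-∞, 89, 65, -∞, ∞, -∞]
  [15, -∞, -∞, -∞, -∞, ∞]
D(1):
  [∞, -∞, -∞, 13, 85, -∞]
  [-∞, ∞, -∞, 89, 68, -∞]
  [21, 34, ∞, 13, 21, 45]
  [6, -∞, 50, ∞, 6, 32]
  [-∞, 89, 65, -∞, ∞, -∞]
  [15, -∞, -∞, 13, 15, ∞]
D(2):
  [∞, -∞, -∞, 13, 85, -∞]
  [-∞, ∞, -∞, 89, 68, -∞]
  [21, 34, ∞, 34, 34, 45]
  [6, -∞, 50, ∞, 6, 32]
  [-∞, 89, 65, 89, ∞, -∞]
  [15, -∞, -∞, 13, 15, ∞]
D(3):
  [∞, -∞, -∞, 13, 85, -∞]
  [-∞, ∞, -∞, 89, 68, -∞]
  [21, 34, ∞, 34, 34, 45]
  [21, 34, 50, ∞, 34, 45]
  [21, 89, 65, 89, ∞, 45]
  [15, -∞, -∞, 13, 15, ∞]
D(4):
  [∞, 13, 13, 13, 85, 13]
  [21, ∞, 50, 89, 68, 45]
  [21, 34, ∞, 34, 34, 45]
  [21, 34, 50, ∞, 34, 45]
  [21, 89, 65, 89, ∞, 45]
  [15, 13, 13, 13, 15, ∞]
D(5):
  [∞, 85, 65, 85, 85, 45]
  [21, ∞, 65, 89, 68, 45]
  [21, 34, ∞, 34, 34, 45]
  [21, 34, 50, ∞, 34, 45]
  [21, 89, 65, 89, ∞, 45]
  [15, 15, 15, 15, 15, ∞]
D(6):
  [∞, 85, 65, 85, 85, 45]
  [21, ∞, 65, 89, 68, 45]
  [21, 34, ∞, 34, 34, 45]
  [21, 34, 50, ∞, 34, 45]
  [21, 89, 65, 89, ∞, 45]
  [15, 15, 15, 15, 15, ∞]
Answer: C* = [[∞, 85, 65, 85, 85, 45], [21, ∞, 65, 89, 68, 45], [21, 34, ∞, 34, 34, 45], [21, 34, 50, ∞, 34, 45], [21, 89, 65, 89, ∞, 45], [15, 15, 15, 15, 15, ∞]]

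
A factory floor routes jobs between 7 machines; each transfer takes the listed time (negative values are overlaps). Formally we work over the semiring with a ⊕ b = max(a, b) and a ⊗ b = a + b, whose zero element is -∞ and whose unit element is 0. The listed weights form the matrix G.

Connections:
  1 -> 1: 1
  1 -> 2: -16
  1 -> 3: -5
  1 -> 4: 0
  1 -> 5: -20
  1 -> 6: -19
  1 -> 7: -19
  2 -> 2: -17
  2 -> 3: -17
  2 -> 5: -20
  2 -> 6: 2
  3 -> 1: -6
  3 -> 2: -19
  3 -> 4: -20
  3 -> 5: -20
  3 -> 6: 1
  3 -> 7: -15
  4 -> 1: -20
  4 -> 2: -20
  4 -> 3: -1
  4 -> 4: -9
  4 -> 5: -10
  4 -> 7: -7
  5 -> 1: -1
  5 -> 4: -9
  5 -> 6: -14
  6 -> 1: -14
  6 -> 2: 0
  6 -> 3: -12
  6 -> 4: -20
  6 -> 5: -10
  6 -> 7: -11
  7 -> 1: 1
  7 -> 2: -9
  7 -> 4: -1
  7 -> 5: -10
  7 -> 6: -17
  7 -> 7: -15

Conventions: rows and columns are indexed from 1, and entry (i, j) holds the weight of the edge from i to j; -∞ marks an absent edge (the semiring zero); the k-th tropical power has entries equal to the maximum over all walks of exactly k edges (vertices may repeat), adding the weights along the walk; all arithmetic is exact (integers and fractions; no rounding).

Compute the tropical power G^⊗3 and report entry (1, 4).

G^⊗2:
  [2, -15, -1, 1, -10, -4, -7]
  [-12, 2, -10, -18, -8, -15, -9]
  [-5, 1, -11, -6, -9, -17, -10]
  [-6, -16, -10, -8, -17, 0, -16]
  [0, -14, -6, -1, -19, -20, -16]
  [-10, -17, -17, -12, -20, 2, -26]
  [2, -15, -2, 1, -11, -7, -8]
G^⊗3:
  [3, -4, 0, 2, -9, 0, -6]
  [-8, -15, -15, -10, -18, 4, -24]
  [-4, -16, -7, -5, -16, 3, -13]
  [-5, 0, -9, -6, -10, -9, -11]
  [1, -16, -2, 0, -11, -5, -8]
  [-9, 2, -10, -10, -8, -15, -9]
  [3, -7, 0, 2, -9, -1, -6]
Key observation: the optimum is the walk 1->1->1->4, with weight 1 + 1 + 0 = 2.
Optimal value attained by: walk 1->1->1->4.
Answer: (G^⊗3)[1][4] = 2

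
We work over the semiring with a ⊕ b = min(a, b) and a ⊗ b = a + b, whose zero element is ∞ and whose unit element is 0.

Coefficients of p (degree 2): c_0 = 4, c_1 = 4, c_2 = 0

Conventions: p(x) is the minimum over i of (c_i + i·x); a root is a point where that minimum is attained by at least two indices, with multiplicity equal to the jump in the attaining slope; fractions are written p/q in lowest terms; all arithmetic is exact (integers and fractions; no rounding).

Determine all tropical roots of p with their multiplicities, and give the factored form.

hull edge (i=0, c=4) to (i=2, c=0): slope -2, span 2
Factored form: p(x) = 0 ⊗ (x ⊕ 2) ⊗ (x ⊕ 2)
Answer: roots = 2 (mult 2)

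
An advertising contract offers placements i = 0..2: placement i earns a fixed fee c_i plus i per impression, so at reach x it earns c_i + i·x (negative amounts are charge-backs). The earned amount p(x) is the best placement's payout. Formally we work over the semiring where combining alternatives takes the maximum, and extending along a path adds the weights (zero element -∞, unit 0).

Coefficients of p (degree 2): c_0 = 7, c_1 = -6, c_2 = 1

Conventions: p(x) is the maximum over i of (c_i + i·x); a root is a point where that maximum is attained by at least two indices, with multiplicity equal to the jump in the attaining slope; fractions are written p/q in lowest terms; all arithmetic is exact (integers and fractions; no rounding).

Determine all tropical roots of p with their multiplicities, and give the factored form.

hull edge (i=0, c=7) to (i=2, c=1): slope -3, span 2
Factored form: p(x) = 1 ⊗ (x ⊕ 3) ⊗ (x ⊕ 3)
Answer: roots = 3 (mult 2)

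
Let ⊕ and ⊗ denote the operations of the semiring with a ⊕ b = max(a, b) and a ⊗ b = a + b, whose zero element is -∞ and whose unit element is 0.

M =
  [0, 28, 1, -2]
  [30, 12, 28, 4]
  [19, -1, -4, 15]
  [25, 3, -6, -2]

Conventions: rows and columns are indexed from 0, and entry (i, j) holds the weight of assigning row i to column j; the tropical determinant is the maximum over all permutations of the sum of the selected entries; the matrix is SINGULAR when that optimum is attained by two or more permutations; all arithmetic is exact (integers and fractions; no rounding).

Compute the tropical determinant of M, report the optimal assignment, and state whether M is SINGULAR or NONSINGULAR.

σ = (0, 1, 2, 3): 0 + 12 + (-4) + (-2) = 6
σ = (0, 1, 3, 2): 0 + 12 + 15 + (-6) = 21
σ = (0, 2, 1, 3): 0 + 28 + (-1) + (-2) = 25
σ = (0, 2, 3, 1): 0 + 28 + 15 + 3 = 46
σ = (0, 3, 1, 2): 0 + 4 + (-1) + (-6) = -3
σ = (0, 3, 2, 1): 0 + 4 + (-4) + 3 = 3
σ = (1, 0, 2, 3): 28 + 30 + (-4) + (-2) = 52
σ = (1, 0, 3, 2): 28 + 30 + 15 + (-6) = 67
σ = (1, 2, 0, 3): 28 + 28 + 19 + (-2) = 73
σ = (1, 2, 3, 0): 28 + 28 + 15 + 25 = 96
σ = (1, 3, 0, 2): 28 + 4 + 19 + (-6) = 45
σ = (1, 3, 2, 0): 28 + 4 + (-4) + 25 = 53
σ = (2, 0, 1, 3): 1 + 30 + (-1) + (-2) = 28
σ = (2, 0, 3, 1): 1 + 30 + 15 + 3 = 49
σ = (2, 1, 0, 3): 1 + 12 + 19 + (-2) = 30
σ = (2, 1, 3, 0): 1 + 12 + 15 + 25 = 53
σ = (2, 3, 0, 1): 1 + 4 + 19 + 3 = 27
σ = (2, 3, 1, 0): 1 + 4 + (-1) + 25 = 29
σ = (3, 0, 1, 2): (-2) + 30 + (-1) + (-6) = 21
σ = (3, 0, 2, 1): (-2) + 30 + (-4) + 3 = 27
σ = (3, 1, 0, 2): (-2) + 12 + 19 + (-6) = 23
σ = (3, 1, 2, 0): (-2) + 12 + (-4) + 25 = 31
σ = (3, 2, 0, 1): (-2) + 28 + 19 + 3 = 48
σ = (3, 2, 1, 0): (-2) + 28 + (-1) + 25 = 50
Optimal value attained by: σ = (1, 2, 3, 0).
Answer: det⊕(M) = 96; verdict: NONSINGULAR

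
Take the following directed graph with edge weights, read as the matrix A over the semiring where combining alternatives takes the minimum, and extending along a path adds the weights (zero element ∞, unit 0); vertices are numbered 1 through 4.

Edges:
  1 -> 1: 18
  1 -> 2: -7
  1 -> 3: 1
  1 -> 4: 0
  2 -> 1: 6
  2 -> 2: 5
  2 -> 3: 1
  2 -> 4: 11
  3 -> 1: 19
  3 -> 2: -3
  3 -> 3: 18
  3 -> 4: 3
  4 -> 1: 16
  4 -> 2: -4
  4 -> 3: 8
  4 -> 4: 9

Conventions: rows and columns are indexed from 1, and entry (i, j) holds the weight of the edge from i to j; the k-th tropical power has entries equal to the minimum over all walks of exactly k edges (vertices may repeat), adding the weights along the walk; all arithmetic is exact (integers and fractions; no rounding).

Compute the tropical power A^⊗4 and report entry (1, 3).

A^⊗2:
  [-1, -4, -6, 4]
  [11, -2, 6, 4]
  [3, -1, -2, 8]
  [2, 1, -3, 7]
A^⊗3:
  [2, -9, -3, -3]
  [4, 0, -1, 9]
  [5, -5, 0, 1]
  [7, -6, 2, 0]
A^⊗4:
  [-3, -7, -8, 0]
  [6, -4, 1, 2]
  [1, -3, -4, 3]
  [0, -4, -5, 5]
Key observation: the optimum is the walk 1->2->3->2->3, with weight (-7) + 1 + (-3) + 1 = -8.
Optimal value attained by: walk 1->2->3->2->3.
Answer: (A^⊗4)[1][3] = -8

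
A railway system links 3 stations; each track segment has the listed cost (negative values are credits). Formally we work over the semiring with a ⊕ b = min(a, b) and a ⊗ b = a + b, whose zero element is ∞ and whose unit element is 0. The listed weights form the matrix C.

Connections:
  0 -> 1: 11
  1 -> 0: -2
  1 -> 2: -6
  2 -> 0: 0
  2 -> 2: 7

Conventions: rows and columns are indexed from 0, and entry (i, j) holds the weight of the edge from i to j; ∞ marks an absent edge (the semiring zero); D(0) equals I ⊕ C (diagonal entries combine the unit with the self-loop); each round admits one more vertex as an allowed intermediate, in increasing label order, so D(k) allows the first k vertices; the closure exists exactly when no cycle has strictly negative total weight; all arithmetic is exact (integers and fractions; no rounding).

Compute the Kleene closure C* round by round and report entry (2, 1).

D(0):
  [0, 11, ∞]
  [-2, 0, -6]
  [0, ∞, 0]
D(1):
  [0, 11, ∞]
  [-2, 0, -6]
  [0, 11, 0]
D(2):
  [0, 11, 5]
  [-2, 0, -6]
  [0, 11, 0]
D(3):
  [0, 11, 5]
  [-6, 0, -6]
  [0, 11, 0]
Answer: C*[2][1] = 11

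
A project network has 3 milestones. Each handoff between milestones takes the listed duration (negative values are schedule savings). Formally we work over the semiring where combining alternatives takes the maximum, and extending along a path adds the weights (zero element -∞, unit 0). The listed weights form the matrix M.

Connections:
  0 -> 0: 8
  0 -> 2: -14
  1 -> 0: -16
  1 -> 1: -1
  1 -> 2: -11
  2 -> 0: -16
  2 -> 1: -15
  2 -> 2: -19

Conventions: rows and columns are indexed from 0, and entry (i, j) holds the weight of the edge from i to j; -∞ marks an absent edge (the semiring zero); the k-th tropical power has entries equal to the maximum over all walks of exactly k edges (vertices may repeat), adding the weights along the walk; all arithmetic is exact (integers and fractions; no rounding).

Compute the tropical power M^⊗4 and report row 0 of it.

M^⊗2:
  [16, -29, -6]
  [-8, -2, -12]
  [-8, -16, -26]
M^⊗3:
  [24, -21, 2]
  [0, -3, -13]
  [0, -17, -22]
M^⊗4:
  [32, -13, 10]
  [8, -4, -14]
  [8, -18, -14]
Answer: row 0 of M^⊗4 = [32, -13, 10]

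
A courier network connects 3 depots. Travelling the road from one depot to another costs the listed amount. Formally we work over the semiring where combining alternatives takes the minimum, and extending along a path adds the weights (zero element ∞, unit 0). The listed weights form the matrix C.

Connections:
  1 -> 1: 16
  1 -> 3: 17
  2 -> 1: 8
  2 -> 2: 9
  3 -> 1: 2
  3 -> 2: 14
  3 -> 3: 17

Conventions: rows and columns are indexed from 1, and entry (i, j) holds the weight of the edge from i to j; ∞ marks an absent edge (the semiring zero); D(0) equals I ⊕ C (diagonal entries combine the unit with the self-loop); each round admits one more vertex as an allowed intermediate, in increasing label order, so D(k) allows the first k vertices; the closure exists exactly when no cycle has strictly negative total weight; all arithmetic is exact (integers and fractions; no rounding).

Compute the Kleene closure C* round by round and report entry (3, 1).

D(0):
  [0, ∞, 17]
  [8, 0, ∞]
  [2, 14, 0]
D(1):
  [0, ∞, 17]
  [8, 0, 25]
  [2, 14, 0]
D(2):
  [0, ∞, 17]
  [8, 0, 25]
  [2, 14, 0]
D(3):
  [0, 31, 17]
  [8, 0, 25]
  [2, 14, 0]
Answer: C*[3][1] = 2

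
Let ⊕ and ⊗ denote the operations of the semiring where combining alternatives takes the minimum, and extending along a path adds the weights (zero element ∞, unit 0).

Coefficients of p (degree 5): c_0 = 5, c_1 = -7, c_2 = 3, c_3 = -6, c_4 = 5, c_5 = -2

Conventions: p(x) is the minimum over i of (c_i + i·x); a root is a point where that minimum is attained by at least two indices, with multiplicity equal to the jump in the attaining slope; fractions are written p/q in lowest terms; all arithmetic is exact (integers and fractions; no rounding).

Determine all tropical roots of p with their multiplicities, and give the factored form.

hull edge (i=0, c=5) to (i=1, c=-7): slope -12, span 1
hull edge (i=1, c=-7) to (i=3, c=-6): slope 1/2, span 2
hull edge (i=3, c=-6) to (i=5, c=-2): slope 2, span 2
Factored form: p(x) = -2 ⊗ (x ⊕ (-2)) ⊗ (x ⊕ (-2)) ⊗ (x ⊕ (-1/2)) ⊗ (x ⊕ (-1/2)) ⊗ (x ⊕ 12)
Answer: roots = -2 (mult 2), -1/2 (mult 2), 12 (mult 1)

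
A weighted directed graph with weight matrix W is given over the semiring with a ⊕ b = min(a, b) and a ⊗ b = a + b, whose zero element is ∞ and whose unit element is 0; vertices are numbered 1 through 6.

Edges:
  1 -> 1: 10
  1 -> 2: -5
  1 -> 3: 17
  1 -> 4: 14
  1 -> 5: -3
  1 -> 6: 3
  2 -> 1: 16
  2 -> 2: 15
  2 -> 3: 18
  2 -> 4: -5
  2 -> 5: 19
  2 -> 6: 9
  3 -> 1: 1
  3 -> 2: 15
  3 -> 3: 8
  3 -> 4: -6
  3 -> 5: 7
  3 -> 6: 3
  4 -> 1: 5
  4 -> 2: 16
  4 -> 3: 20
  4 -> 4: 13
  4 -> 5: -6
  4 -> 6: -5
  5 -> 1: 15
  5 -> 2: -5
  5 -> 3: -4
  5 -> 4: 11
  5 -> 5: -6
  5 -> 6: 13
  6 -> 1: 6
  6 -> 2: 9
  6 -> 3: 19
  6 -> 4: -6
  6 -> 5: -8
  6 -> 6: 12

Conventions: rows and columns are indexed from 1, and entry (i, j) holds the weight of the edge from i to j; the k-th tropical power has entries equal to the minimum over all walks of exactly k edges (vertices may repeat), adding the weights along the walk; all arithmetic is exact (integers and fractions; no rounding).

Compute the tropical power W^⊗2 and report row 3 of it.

W^⊗2:
  [9, -8, -7, -10, -9, 4]
  [0, 11, 15, 3, -11, -10]
  [-1, -4, 3, -3, -12, -11]
  [1, -11, -10, -11, -13, 7]
  [-3, -11, -10, -10, -12, -1]
  [-1, -13, -12, 3, -14, -11]
Answer: row 3 of W^⊗2 = [-1, -4, 3, -3, -12, -11]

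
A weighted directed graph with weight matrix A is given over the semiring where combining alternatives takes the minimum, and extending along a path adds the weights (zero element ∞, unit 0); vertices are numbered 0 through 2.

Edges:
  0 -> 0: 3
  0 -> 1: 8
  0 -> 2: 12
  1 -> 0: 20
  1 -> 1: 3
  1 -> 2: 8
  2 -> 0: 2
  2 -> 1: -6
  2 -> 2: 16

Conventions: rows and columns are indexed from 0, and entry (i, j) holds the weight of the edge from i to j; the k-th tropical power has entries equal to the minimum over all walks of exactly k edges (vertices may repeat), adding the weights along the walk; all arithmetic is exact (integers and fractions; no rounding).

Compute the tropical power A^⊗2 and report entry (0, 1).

A^⊗2:
  [6, 6, 15]
  [10, 2, 11]
  [5, -3, 2]
Key observation: the optimum is the walk 0->2->1, with weight 12 + (-6) = 6.
Optimal value attained by: walk 0->2->1.
Answer: (A^⊗2)[0][1] = 6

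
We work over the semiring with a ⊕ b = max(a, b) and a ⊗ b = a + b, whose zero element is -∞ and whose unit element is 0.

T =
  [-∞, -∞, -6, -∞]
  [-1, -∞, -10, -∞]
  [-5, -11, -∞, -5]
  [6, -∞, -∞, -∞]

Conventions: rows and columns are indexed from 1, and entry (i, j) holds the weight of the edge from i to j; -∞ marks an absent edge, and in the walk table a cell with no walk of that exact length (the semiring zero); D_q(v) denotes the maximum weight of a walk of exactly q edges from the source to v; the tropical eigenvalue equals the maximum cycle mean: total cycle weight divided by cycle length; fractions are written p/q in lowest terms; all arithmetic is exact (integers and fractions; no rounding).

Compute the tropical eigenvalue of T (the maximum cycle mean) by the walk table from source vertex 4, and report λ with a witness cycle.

q=0: [-∞, -∞, -∞, 0]
q=1: [6, -∞, -∞, -∞]
q=2: [-∞, -∞, 0, -∞]
q=3: [-5, -11, -∞, -5]
q=4: [1, -∞, -11, -∞]
Optimal cycle mean attained by: cycle 1->3->4->1, total (-6) + (-5) + 6, length 3.
Answer: λ = -5/3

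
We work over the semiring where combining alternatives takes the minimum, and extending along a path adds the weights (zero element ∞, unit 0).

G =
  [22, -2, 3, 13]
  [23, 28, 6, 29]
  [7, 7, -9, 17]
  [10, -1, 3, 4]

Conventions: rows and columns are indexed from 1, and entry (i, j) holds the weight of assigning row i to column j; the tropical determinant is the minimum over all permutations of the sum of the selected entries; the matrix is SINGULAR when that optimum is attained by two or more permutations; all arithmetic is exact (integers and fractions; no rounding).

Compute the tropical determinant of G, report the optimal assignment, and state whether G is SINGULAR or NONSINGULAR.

σ = (1, 2, 3, 4): 22 + 28 + (-9) + 4 = 45
σ = (1, 2, 4, 3): 22 + 28 + 17 + 3 = 70
σ = (1, 3, 2, 4): 22 + 6 + 7 + 4 = 39
σ = (1, 3, 4, 2): 22 + 6 + 17 + (-1) = 44
σ = (1, 4, 2, 3): 22 + 29 + 7 + 3 = 61
σ = (1, 4, 3, 2): 22 + 29 + (-9) + (-1) = 41
σ = (2, 1, 3, 4): (-2) + 23 + (-9) + 4 = 16
σ = (2, 1, 4, 3): (-2) + 23 + 17 + 3 = 41
σ = (2, 3, 1, 4): (-2) + 6 + 7 + 4 = 15
σ = (2, 3, 4, 1): (-2) + 6 + 17 + 10 = 31
σ = (2, 4, 1, 3): (-2) + 29 + 7 + 3 = 37
σ = (2, 4, 3, 1): (-2) + 29 + (-9) + 10 = 28
σ = (3, 1, 2, 4): 3 + 23 + 7 + 4 = 37
σ = (3, 1, 4, 2): 3 + 23 + 17 + (-1) = 42
σ = (3, 2, 1, 4): 3 + 28 + 7 + 4 = 42
σ = (3, 2, 4, 1): 3 + 28 + 17 + 10 = 58
σ = (3, 4, 1, 2): 3 + 29 + 7 + (-1) = 38
σ = (3, 4, 2, 1): 3 + 29 + 7 + 10 = 49
σ = (4, 1, 2, 3): 13 + 23 + 7 + 3 = 46
σ = (4, 1, 3, 2): 13 + 23 + (-9) + (-1) = 26
σ = (4, 2, 1, 3): 13 + 28 + 7 + 3 = 51
σ = (4, 2, 3, 1): 13 + 28 + (-9) + 10 = 42
σ = (4, 3, 1, 2): 13 + 6 + 7 + (-1) = 25
σ = (4, 3, 2, 1): 13 + 6 + 7 + 10 = 36
Optimal value attained by: σ = (2, 3, 1, 4).
Answer: det⊕(G) = 15; verdict: NONSINGULAR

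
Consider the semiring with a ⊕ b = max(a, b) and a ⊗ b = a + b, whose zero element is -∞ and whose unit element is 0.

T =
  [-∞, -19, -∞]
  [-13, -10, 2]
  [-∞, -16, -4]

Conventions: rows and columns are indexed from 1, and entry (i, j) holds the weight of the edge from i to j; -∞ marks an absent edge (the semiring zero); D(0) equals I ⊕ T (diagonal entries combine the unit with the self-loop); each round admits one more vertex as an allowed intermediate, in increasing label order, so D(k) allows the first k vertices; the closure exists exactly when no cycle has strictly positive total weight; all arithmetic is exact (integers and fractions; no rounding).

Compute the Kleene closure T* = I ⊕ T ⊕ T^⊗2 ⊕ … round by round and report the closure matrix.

D(0):
  [0, -19, -∞]
  [-13, 0, 2]
  [-∞, -16, 0]
D(1):
  [0, -19, -∞]
  [-13, 0, 2]
  [-∞, -16, 0]
D(2):
  [0, -19, -17]
  [-13, 0, 2]
  [-29, -16, 0]
D(3):
  [0, -19, -17]
  [-13, 0, 2]
  [-29, -16, 0]
Answer: T* = [[0, -19, -17], [-13, 0, 2], [-29, -16, 0]]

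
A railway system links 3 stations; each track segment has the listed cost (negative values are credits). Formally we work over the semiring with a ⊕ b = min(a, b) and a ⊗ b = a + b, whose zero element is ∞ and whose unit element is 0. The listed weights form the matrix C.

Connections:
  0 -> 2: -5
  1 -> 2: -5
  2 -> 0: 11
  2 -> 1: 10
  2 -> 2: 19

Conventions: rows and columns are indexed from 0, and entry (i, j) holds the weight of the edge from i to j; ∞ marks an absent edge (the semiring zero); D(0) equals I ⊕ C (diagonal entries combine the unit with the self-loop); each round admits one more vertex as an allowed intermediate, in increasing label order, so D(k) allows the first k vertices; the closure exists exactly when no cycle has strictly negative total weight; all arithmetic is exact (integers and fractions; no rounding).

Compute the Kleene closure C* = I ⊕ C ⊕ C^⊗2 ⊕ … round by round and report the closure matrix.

D(0):
  [0, ∞, -5]
  [∞, 0, -5]
  [11, 10, 0]
D(1):
  [0, ∞, -5]
  [∞, 0, -5]
  [11, 10, 0]
D(2):
  [0, ∞, -5]
  [∞, 0, -5]
  [11, 10, 0]
D(3):
  [0, 5, -5]
  [6, 0, -5]
  [11, 10, 0]
Answer: C* = [[0, 5, -5], [6, 0, -5], [11, 10, 0]]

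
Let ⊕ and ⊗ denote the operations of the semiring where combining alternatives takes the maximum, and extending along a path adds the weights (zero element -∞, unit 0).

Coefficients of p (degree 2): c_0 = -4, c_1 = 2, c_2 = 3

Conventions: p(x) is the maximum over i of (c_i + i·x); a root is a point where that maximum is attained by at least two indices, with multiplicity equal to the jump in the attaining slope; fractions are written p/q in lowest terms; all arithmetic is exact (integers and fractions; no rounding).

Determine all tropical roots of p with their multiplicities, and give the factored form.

hull edge (i=0, c=-4) to (i=1, c=2): slope 6, span 1
hull edge (i=1, c=2) to (i=2, c=3): slope 1, span 1
Factored form: p(x) = 3 ⊗ (x ⊕ (-6)) ⊗ (x ⊕ (-1))
Answer: roots = -6 (mult 1), -1 (mult 1)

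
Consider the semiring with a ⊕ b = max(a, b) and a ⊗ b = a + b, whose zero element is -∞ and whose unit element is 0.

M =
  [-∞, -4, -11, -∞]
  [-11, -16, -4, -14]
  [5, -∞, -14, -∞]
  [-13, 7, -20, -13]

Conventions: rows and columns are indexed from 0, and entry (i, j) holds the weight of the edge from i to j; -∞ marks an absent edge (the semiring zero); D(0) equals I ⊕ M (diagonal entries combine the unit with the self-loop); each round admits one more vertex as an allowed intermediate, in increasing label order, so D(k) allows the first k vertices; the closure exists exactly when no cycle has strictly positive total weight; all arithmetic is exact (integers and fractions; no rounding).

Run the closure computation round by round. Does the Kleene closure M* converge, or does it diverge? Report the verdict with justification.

D(0):
  [0, -4, -11, -∞]
  [-11, 0, -4, -14]
  [5, -∞, 0, -∞]
  [-13, 7, -20, 0]
D(1):
  [0, -4, -11, -∞]
  [-11, 0, -4, -14]
  [5, 1, 0, -∞]
  [-13, 7, -20, 0]
D(2):
  [0, -4, -8, -18]
  [-11, 0, -4, -14]
  [5, 1, 0, -13]
  [-4, 7, 3, 0]
D(3):
  [0, -4, -8, -18]
  [1, 0, -4, -14]
  [5, 1, 0, -13]
  [8, 7, 3, 0]
D(4):
  [0, -4, -8, -18]
  [1, 0, -4, -14]
  [5, 1, 0, -13]
  [8, 7, 3, 0]
Key observation: every diagonal entry stays at the unit through all rounds, so no improving cycle exists.
Answer: CONVERGES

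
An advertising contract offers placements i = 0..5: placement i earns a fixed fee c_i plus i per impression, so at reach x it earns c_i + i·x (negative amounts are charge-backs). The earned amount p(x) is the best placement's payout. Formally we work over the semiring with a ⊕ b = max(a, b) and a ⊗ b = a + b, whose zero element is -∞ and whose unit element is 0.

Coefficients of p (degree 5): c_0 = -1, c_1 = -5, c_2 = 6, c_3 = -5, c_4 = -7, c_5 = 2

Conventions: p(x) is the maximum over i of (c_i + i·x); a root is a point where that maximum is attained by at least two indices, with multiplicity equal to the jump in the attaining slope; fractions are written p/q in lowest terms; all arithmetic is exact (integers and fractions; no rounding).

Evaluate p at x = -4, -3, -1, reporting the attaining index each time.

p(-4) = max(-1+0·(-4)=-1, -5+1·(-4)=-9, 6+2·(-4)=-2, -5+3·(-4)=-17, -7+4·(-4)=-23, 2+5·(-4)=-18) = -1 (attained by i=0)
p(-3) = max(-1+0·(-3)=-1, -5+1·(-3)=-8, 6+2·(-3)=0, -5+3·(-3)=-14, -7+4·(-3)=-19, 2+5·(-3)=-13) = 0 (attained by i=2)
p(-1) = max(-1+0·(-1)=-1, -5+1·(-1)=-6, 6+2·(-1)=4, -5+3·(-1)=-8, -7+4·(-1)=-11, 2+5·(-1)=-3) = 4 (attained by i=2)
Answer: p(-4) = -1; p(-3) = 0; p(-1) = 4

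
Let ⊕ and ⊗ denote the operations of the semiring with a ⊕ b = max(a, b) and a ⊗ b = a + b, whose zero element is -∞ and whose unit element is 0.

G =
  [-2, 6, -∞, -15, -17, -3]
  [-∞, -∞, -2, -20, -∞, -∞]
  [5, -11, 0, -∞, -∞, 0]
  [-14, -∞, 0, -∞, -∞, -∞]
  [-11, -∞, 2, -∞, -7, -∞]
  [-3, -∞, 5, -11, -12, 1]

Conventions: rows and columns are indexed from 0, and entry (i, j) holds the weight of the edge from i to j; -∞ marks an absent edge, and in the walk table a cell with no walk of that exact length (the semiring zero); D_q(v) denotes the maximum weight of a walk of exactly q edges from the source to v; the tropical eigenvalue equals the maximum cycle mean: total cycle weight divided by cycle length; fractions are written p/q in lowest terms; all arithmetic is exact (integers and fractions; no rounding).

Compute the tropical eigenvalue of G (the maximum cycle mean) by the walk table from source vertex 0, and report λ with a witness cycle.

q=0: [0, -∞, -∞, -∞, -∞, -∞]
q=1: [-2, 6, -∞, -15, -17, -3]
q=2: [-4, 4, 4, -14, -15, -2]
q=3: [9, 2, 4, -13, -14, 4]
q=4: [9, 15, 9, -6, -8, 6]
q=5: [14, 15, 13, -5, -6, 9]
q=6: [18, 20, 14, -1, -3, 13]
Optimal cycle mean attained by: cycle 0->1->2->0, total 6 + (-2) + 5, length 3.
Answer: λ = 3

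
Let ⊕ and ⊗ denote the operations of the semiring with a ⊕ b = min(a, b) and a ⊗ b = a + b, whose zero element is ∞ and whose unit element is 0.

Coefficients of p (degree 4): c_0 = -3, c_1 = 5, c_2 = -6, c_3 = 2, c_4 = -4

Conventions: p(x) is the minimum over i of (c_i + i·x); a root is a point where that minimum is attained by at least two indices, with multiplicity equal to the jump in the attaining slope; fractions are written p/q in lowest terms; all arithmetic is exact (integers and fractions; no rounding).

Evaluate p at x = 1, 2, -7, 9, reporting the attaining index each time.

p(1) = min(-3+0·1=-3, 5+1·1=6, -6+2·1=-4, 2+3·1=5, -4+4·1=0) = -4 (attained by i=2)
p(2) = min(-3+0·2=-3, 5+1·2=7, -6+2·2=-2, 2+3·2=8, -4+4·2=4) = -3 (attained by i=0)
p(-7) = min(-3+0·(-7)=-3, 5+1·(-7)=-2, -6+2·(-7)=-20, 2+3·(-7)=-19, -4+4·(-7)=-32) = -32 (attained by i=4)
p(9) = min(-3+0·9=-3, 5+1·9=14, -6+2·9=12, 2+3·9=29, -4+4·9=32) = -3 (attained by i=0)
Answer: p(1) = -4; p(2) = -3; p(-7) = -32; p(9) = -3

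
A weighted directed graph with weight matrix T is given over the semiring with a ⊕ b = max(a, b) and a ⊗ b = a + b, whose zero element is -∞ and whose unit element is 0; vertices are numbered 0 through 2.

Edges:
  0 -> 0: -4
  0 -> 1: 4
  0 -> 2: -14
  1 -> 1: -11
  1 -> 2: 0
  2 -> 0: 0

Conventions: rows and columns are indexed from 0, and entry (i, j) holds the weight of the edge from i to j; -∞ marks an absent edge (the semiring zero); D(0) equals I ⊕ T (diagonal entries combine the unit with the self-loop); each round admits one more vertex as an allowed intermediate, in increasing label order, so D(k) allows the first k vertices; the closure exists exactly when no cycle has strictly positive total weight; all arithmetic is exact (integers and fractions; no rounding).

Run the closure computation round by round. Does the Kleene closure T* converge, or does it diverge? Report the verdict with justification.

D(0):
  [0, 4, -14]
  [-∞, 0, 0]
  [0, -∞, 0]
D(1):
  [0, 4, -14]
  [-∞, 0, 0]
  [0, 4, 0]
Detection: at round 2, diagonal entry (2, 2) turns strictly positive.
Key observation: the cycle 2->0->1->2 has total weight 0 + 4 + 0, which is strictly positive.
Answer: DIVERGES — positive cycle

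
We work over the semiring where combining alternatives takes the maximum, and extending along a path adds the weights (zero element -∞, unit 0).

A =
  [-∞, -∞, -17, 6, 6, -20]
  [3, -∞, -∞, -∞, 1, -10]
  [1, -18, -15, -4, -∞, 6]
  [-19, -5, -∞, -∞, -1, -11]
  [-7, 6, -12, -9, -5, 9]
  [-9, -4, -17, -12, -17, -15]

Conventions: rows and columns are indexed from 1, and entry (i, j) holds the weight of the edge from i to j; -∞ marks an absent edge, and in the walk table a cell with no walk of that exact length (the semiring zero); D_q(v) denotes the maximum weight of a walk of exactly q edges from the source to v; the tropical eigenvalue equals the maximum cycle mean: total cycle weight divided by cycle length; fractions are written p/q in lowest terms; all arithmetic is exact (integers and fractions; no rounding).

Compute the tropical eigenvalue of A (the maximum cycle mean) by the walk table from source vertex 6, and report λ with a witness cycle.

q=0: [-∞, -∞, -∞, -∞, -∞, 0]
q=1: [-9, -4, -17, -12, -17, -15]
q=2: [-1, -11, -26, -3, -3, -8]
q=3: [-8, 3, -15, 5, 5, 6]
q=4: [6, 11, -7, -2, 4, 14]
q=5: [14, 10, -3, 12, 12, 13]
q=6: [13, 18, 0, 20, 20, 21]
Optimal cycle mean attained by: cycle 1->5->2->1, total 6 + 6 + 3, length 3.
Answer: λ = 5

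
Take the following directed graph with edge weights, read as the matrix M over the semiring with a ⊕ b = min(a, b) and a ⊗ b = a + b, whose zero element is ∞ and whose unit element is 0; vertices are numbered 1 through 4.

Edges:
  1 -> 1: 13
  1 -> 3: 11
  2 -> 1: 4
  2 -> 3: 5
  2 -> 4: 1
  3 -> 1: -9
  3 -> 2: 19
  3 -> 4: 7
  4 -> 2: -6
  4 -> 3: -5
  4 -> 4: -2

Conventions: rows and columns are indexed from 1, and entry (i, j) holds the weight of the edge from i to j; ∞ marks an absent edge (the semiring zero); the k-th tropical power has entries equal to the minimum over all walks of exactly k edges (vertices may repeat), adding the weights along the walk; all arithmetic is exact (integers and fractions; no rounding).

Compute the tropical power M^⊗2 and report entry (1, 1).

M^⊗2:
  [2, 30, 24, 18]
  [-4, -5, -4, -1]
  [4, 1, 2, 5]
  [-14, -8, -7, -5]
Key observation: the optimum is the walk 1->3->1, with weight 11 + (-9) = 2.
Optimal value attained by: walk 1->3->1.
Answer: (M^⊗2)[1][1] = 2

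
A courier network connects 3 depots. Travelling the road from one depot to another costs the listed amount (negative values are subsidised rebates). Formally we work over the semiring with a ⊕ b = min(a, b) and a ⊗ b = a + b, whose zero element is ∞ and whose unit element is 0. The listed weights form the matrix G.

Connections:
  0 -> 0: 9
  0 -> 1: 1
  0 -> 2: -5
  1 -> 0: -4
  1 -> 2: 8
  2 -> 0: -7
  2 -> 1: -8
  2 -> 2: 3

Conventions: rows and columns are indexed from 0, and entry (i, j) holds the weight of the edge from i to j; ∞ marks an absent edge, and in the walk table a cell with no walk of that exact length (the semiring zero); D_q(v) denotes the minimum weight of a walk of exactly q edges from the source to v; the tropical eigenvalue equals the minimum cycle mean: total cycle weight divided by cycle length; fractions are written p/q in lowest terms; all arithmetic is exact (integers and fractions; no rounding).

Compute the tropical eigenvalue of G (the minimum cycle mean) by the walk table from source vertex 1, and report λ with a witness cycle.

q=0: [∞, 0, ∞]
q=1: [-4, ∞, 8]
q=2: [1, -3, -9]
q=3: [-16, -17, -6]
Optimal cycle mean attained by: cycle 0->2->0, total (-5) + (-7), length 2.
Answer: λ = -6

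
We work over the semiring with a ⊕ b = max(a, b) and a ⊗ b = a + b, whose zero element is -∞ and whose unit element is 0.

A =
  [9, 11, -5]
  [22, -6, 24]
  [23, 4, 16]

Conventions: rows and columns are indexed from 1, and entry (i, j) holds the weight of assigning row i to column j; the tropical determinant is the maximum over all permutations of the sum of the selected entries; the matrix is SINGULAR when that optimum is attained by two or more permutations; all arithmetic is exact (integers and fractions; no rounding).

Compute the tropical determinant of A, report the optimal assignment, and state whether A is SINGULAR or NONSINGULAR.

σ = (1, 2, 3): 9 + (-6) + 16 = 19
σ = (1, 3, 2): 9 + 24 + 4 = 37
σ = (2, 1, 3): 11 + 22 + 16 = 49
σ = (2, 3, 1): 11 + 24 + 23 = 58
σ = (3, 1, 2): (-5) + 22 + 4 = 21
σ = (3, 2, 1): (-5) + (-6) + 23 = 12
Optimal value attained by: σ = (2, 3, 1).
Answer: det⊕(A) = 58; verdict: NONSINGULAR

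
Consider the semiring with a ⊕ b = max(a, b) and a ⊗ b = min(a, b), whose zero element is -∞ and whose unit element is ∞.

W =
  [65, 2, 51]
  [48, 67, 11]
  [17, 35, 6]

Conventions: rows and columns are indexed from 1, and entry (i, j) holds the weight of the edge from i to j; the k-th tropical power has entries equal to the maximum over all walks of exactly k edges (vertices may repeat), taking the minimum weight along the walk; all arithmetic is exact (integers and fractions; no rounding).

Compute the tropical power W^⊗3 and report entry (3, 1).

W^⊗2:
  [65, 35, 51]
  [48, 67, 48]
  [35, 35, 17]
W^⊗3:
  [65, 35, 51]
  [48, 67, 48]
  [35, 35, 35]
Key observation: the optimum is the walk 3->2->1->1, with weight 35 min 48 min 65 = 35.
Optimal value attained by: walk 3->2->1->1.
Answer: (W^⊗3)[3][1] = 35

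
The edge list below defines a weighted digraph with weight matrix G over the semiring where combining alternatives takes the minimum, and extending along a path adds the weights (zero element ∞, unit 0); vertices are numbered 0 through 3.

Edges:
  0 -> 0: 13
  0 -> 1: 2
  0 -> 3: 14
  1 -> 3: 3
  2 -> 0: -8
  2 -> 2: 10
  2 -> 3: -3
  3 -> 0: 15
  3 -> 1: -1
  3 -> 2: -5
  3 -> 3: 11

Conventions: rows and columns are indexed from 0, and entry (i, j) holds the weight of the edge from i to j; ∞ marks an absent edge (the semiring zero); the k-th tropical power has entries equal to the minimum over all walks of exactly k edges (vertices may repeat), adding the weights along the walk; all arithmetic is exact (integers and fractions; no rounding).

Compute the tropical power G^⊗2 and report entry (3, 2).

G^⊗2:
  [26, 13, 9, 5]
  [18, 2, -2, 14]
  [2, -6, -8, 6]
  [-13, 10, 5, -8]
Key observation: the optimum is the walk 3->2->2, with weight (-5) + 10 = 5.
Optimal value attained by: walk 3->2->2.
Answer: (G^⊗2)[3][2] = 5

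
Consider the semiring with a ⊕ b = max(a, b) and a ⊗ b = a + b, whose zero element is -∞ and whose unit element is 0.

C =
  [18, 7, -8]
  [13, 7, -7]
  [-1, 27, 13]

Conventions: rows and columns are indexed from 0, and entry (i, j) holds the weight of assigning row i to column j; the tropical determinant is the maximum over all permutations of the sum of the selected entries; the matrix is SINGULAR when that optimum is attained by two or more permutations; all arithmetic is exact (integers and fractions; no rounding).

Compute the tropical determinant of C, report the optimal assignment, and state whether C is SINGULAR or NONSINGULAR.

σ = (0, 1, 2): 18 + 7 + 13 = 38
σ = (0, 2, 1): 18 + (-7) + 27 = 38
σ = (1, 0, 2): 7 + 13 + 13 = 33
σ = (1, 2, 0): 7 + (-7) + (-1) = -1
σ = (2, 0, 1): (-8) + 13 + 27 = 32
σ = (2, 1, 0): (-8) + 7 + (-1) = -2
Optimal value attained by: σ = (0, 1, 2).
Answer: det⊕(C) = 38; verdict: SINGULAR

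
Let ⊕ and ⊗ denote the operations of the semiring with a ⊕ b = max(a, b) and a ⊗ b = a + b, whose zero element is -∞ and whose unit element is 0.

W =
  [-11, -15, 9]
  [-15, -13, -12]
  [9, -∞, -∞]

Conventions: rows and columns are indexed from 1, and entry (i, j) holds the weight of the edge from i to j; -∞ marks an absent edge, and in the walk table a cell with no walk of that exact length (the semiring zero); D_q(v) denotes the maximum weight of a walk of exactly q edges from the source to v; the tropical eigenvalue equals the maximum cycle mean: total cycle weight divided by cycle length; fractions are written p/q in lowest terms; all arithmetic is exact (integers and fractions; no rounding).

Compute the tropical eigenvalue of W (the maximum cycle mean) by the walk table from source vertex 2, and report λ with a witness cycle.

q=0: [-∞, 0, -∞]
q=1: [-15, -13, -12]
q=2: [-3, -26, -6]
q=3: [3, -18, 6]
Optimal cycle mean attained by: cycle 1->3->1, total 9 + 9, length 2.
Answer: λ = 9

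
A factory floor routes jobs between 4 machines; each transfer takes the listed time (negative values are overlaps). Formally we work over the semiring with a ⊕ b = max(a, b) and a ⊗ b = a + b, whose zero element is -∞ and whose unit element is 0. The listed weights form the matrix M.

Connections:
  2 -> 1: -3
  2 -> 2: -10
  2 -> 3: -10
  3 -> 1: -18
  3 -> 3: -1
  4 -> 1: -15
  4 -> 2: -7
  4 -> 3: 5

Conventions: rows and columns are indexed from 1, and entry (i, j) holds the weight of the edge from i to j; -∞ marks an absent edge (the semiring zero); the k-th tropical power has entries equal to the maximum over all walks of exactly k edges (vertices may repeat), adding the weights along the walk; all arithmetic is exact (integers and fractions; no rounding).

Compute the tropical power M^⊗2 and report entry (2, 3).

M^⊗2:
  [-∞, -∞, -∞, -∞]
  [-13, -20, -11, -∞]
  [-19, -∞, -2, -∞]
  [-10, -17, 4, -∞]
Key observation: the optimum is the walk 2->3->3, with weight (-10) + (-1) = -11.
Optimal value attained by: walk 2->3->3.
Answer: (M^⊗2)[2][3] = -11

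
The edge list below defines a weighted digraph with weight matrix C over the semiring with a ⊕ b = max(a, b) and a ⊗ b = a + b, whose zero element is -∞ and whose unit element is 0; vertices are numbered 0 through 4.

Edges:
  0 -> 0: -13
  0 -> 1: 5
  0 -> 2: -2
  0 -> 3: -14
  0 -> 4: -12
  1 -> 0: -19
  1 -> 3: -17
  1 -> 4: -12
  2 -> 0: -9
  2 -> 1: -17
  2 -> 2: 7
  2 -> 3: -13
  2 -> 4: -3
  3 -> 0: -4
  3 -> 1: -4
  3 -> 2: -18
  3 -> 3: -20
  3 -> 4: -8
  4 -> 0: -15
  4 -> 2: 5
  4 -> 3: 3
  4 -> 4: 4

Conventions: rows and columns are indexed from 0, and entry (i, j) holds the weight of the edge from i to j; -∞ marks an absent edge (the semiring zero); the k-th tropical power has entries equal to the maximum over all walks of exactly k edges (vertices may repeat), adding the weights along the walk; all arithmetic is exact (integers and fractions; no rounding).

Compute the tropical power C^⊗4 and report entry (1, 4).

C^⊗2:
  [-11, -8, 5, -9, -5]
  [-21, -14, -7, -9, -8]
  [-2, -4, 14, 0, 4]
  [-17, 1, -3, -5, -4]
  [-1, -1, 12, 7, 8]
C^⊗3:
  [-4, -6, 12, -2, 2]
  [-13, -13, 0, -5, -4]
  [5, 3, 21, 7, 11]
  [-9, -9, 4, -1, 0]
  [3, 4, 19, 11, 12]
C^⊗4:
  [3, 1, 19, 5, 9]
  [-9, -8, 7, -1, 0]
  [12, 10, 28, 14, 18]
  [-5, -4, 11, 3, 4]
  [10, 8, 26, 15, 16]
Key observation: the optimum is the walk 1->4->4->4->4, with weight (-12) + 4 + 4 + 4 = 0.
Optimal value attained by: walk 1->4->4->4->4.
Answer: (C^⊗4)[1][4] = 0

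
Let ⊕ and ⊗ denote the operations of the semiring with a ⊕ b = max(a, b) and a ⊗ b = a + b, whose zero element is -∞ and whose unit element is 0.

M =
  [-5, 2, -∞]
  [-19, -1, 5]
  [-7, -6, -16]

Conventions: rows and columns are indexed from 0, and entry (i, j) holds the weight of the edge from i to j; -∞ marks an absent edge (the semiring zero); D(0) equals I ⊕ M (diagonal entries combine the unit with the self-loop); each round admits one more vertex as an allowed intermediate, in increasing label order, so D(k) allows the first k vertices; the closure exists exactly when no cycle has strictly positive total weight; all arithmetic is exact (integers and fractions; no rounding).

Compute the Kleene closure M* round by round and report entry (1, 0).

D(0):
  [0, 2, -∞]
  [-19, 0, 5]
  [-7, -6, 0]
D(1):
  [0, 2, -∞]
  [-19, 0, 5]
  [-7, -5, 0]
D(2):
  [0, 2, 7]
  [-19, 0, 5]
  [-7, -5, 0]
D(3):
  [0, 2, 7]
  [-2, 0, 5]
  [-7, -5, 0]
Answer: M*[1][0] = -2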